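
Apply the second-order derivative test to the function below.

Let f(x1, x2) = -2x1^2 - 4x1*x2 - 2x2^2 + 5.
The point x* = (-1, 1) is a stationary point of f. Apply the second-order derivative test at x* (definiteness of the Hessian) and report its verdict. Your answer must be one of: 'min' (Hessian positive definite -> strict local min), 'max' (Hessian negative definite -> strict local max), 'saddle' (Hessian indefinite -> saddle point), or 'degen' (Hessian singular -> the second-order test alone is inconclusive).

Compute the Hessian H = grad^2 f:
  H = [[-4, -4], [-4, -4]]
Verify stationarity: grad f(x*) = H x* + g = (0, 0).
Eigenvalues of H: -8, 0.
H has a zero eigenvalue (singular; negative semidefinite but not definite), so H is neither positive definite, negative definite, nor indefinite. The second-order test alone is inconclusive -> degen.
(Indeed, f is constant along the null direction of H through x*, so x* is not a strict local extremum.)

degen


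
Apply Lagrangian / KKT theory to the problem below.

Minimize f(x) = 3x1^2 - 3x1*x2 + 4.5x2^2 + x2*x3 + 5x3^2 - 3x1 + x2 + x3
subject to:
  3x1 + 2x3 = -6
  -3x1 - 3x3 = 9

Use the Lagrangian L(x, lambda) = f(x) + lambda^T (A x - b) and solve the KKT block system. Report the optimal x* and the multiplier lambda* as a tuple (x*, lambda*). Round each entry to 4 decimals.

Form the Lagrangian:
  L(x, lambda) = (1/2) x^T Q x + c^T x + lambda^T (A x - b)
Stationarity (grad_x L = 0): Q x + c + A^T lambda = 0.
Primal feasibility: A x = b.

This gives the KKT block system:
  [ Q   A^T ] [ x     ]   [-c ]
  [ A    0  ] [ lambda ] = [ b ]

Solving the linear system:
  x*      = (0, 0.2222, -3)
  lambda* = (-25.1111, -26.3333)
  f(x*)   = 41.7778

x* = (0, 0.2222, -3), lambda* = (-25.1111, -26.3333)


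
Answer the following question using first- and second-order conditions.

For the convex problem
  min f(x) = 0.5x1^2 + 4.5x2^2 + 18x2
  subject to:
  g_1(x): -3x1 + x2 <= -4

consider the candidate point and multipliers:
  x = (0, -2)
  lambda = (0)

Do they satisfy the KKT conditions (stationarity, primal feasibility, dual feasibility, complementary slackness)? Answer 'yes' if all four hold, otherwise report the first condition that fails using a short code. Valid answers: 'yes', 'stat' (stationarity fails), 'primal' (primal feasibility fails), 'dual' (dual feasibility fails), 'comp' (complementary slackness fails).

Gradient of f: grad f(x) = Q x + c = (0, 0)
Constraint values g_i(x) = a_i^T x - b_i:
  g_1((0, -2)) = 2
Stationarity residual: grad f(x) + sum_i lambda_i a_i = (0, 0)
  -> stationarity OK
Primal feasibility (all g_i <= 0): FAILS
Dual feasibility (all lambda_i >= 0): OK
Complementary slackness (lambda_i * g_i(x) = 0 for all i): OK

Verdict: the first failing condition is primal_feasibility -> primal.

primal


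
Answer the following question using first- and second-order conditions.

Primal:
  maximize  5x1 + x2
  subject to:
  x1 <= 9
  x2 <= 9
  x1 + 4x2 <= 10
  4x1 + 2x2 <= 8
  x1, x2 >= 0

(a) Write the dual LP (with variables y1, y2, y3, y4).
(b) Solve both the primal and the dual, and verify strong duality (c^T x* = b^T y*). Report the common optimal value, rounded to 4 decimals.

The standard primal-dual pair for 'max c^T x s.t. A x <= b, x >= 0' is:
  Dual:  min b^T y  s.t.  A^T y >= c,  y >= 0.

So the dual LP is:
  minimize  9y1 + 9y2 + 10y3 + 8y4
  subject to:
    y1 + y3 + 4y4 >= 5
    y2 + 4y3 + 2y4 >= 1
    y1, y2, y3, y4 >= 0

Solving the primal: x* = (2, 0).
  primal value c^T x* = 10.
Solving the dual: y* = (0, 0, 0, 1.25).
  dual value b^T y* = 10.
Strong duality: c^T x* = b^T y*. Confirmed.

10


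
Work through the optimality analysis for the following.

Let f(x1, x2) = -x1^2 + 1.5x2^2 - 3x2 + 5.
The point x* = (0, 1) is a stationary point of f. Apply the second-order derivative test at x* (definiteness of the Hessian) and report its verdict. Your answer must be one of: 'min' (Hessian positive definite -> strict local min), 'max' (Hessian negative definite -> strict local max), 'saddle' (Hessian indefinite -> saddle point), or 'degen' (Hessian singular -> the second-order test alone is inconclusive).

Compute the Hessian H = grad^2 f:
  H = [[-2, 0], [0, 3]]
Verify stationarity: grad f(x*) = H x* + g = (0, 0).
Eigenvalues of H: -2, 3.
Eigenvalues have mixed signs, so H is indefinite -> x* is a saddle point.

saddle


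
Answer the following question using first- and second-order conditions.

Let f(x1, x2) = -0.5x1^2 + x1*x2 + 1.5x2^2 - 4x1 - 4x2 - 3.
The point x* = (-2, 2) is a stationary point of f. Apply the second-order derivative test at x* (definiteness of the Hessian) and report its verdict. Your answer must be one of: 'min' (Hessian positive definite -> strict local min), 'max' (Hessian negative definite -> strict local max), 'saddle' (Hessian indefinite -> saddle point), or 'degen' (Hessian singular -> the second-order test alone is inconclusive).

Compute the Hessian H = grad^2 f:
  H = [[-1, 1], [1, 3]]
Verify stationarity: grad f(x*) = H x* + g = (0, 0).
Eigenvalues of H: -1.2361, 3.2361.
Eigenvalues have mixed signs, so H is indefinite -> x* is a saddle point.

saddle


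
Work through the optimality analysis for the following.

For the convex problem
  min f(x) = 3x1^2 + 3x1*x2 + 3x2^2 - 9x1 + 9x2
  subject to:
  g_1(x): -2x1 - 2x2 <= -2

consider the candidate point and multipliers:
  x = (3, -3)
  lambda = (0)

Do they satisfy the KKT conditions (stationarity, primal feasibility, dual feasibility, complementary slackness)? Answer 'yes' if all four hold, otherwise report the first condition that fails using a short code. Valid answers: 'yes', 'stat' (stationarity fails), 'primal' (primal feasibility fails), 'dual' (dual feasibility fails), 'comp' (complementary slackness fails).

Gradient of f: grad f(x) = Q x + c = (0, 0)
Constraint values g_i(x) = a_i^T x - b_i:
  g_1((3, -3)) = 2
Stationarity residual: grad f(x) + sum_i lambda_i a_i = (0, 0)
  -> stationarity OK
Primal feasibility (all g_i <= 0): FAILS
Dual feasibility (all lambda_i >= 0): OK
Complementary slackness (lambda_i * g_i(x) = 0 for all i): OK

Verdict: the first failing condition is primal_feasibility -> primal.

primal


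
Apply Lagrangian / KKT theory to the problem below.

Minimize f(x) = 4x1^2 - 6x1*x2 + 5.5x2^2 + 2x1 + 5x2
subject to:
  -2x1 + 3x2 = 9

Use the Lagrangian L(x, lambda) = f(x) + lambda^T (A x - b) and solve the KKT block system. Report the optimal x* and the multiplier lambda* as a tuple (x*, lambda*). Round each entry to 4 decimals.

Form the Lagrangian:
  L(x, lambda) = (1/2) x^T Q x + c^T x + lambda^T (A x - b)
Stationarity (grad_x L = 0): Q x + c + A^T lambda = 0.
Primal feasibility: A x = b.

This gives the KKT block system:
  [ Q   A^T ] [ x     ]   [-c ]
  [ A    0  ] [ lambda ] = [ b ]

Solving the linear system:
  x*      = (-1.9091, 1.7273)
  lambda* = (-11.8182)
  f(x*)   = 55.5909

x* = (-1.9091, 1.7273), lambda* = (-11.8182)


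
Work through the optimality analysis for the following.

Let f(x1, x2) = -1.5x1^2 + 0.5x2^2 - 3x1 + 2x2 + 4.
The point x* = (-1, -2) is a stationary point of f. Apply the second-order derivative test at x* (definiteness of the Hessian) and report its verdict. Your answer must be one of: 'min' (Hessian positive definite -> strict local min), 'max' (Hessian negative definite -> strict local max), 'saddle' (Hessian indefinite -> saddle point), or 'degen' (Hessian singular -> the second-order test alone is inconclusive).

Compute the Hessian H = grad^2 f:
  H = [[-3, 0], [0, 1]]
Verify stationarity: grad f(x*) = H x* + g = (0, 0).
Eigenvalues of H: -3, 1.
Eigenvalues have mixed signs, so H is indefinite -> x* is a saddle point.

saddle


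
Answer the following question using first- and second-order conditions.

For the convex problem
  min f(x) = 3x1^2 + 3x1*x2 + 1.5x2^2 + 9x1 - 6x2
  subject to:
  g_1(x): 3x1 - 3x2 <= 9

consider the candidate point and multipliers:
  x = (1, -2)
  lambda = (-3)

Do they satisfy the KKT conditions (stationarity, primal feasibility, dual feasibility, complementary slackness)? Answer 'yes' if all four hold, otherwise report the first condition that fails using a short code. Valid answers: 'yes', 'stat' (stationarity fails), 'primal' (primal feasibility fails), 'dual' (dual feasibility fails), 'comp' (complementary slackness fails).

Gradient of f: grad f(x) = Q x + c = (9, -9)
Constraint values g_i(x) = a_i^T x - b_i:
  g_1((1, -2)) = 0
Stationarity residual: grad f(x) + sum_i lambda_i a_i = (0, 0)
  -> stationarity OK
Primal feasibility (all g_i <= 0): OK
Dual feasibility (all lambda_i >= 0): FAILS
Complementary slackness (lambda_i * g_i(x) = 0 for all i): OK

Verdict: the first failing condition is dual_feasibility -> dual.

dual


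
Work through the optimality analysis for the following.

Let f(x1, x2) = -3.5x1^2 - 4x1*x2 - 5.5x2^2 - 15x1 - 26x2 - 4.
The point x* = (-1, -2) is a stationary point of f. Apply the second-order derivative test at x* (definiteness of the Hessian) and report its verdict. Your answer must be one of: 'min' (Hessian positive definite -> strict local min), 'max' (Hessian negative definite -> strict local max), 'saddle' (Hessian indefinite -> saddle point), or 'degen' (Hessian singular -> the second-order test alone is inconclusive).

Compute the Hessian H = grad^2 f:
  H = [[-7, -4], [-4, -11]]
Verify stationarity: grad f(x*) = H x* + g = (0, 0).
Eigenvalues of H: -13.4721, -4.5279.
Both eigenvalues < 0, so H is negative definite -> x* is a strict local max.

max


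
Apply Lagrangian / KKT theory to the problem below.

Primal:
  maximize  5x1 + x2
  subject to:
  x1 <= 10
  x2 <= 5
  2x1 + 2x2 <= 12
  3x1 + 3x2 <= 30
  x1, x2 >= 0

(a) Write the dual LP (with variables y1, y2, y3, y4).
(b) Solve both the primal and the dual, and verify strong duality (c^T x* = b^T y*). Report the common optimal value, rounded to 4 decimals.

The standard primal-dual pair for 'max c^T x s.t. A x <= b, x >= 0' is:
  Dual:  min b^T y  s.t.  A^T y >= c,  y >= 0.

So the dual LP is:
  minimize  10y1 + 5y2 + 12y3 + 30y4
  subject to:
    y1 + 2y3 + 3y4 >= 5
    y2 + 2y3 + 3y4 >= 1
    y1, y2, y3, y4 >= 0

Solving the primal: x* = (6, 0).
  primal value c^T x* = 30.
Solving the dual: y* = (0, 0, 2.5, 0).
  dual value b^T y* = 30.
Strong duality: c^T x* = b^T y*. Confirmed.

30


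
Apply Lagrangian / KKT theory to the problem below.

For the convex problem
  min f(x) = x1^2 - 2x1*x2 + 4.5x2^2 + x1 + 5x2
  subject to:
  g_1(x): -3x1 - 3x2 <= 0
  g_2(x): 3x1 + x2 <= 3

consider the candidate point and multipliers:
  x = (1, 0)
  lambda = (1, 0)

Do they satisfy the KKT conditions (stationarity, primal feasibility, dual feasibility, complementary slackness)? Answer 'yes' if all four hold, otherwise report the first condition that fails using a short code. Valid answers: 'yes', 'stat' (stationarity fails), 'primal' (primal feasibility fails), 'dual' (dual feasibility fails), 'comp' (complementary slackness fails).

Gradient of f: grad f(x) = Q x + c = (3, 3)
Constraint values g_i(x) = a_i^T x - b_i:
  g_1((1, 0)) = -3
  g_2((1, 0)) = 0
Stationarity residual: grad f(x) + sum_i lambda_i a_i = (0, 0)
  -> stationarity OK
Primal feasibility (all g_i <= 0): OK
Dual feasibility (all lambda_i >= 0): OK
Complementary slackness (lambda_i * g_i(x) = 0 for all i): FAILS

Verdict: the first failing condition is complementary_slackness -> comp.

comp


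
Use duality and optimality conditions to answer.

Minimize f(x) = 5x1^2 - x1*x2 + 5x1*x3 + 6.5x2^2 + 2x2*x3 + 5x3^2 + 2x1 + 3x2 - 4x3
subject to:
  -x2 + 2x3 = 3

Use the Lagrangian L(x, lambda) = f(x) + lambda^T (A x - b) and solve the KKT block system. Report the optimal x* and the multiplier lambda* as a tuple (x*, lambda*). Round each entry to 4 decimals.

Form the Lagrangian:
  L(x, lambda) = (1/2) x^T Q x + c^T x + lambda^T (A x - b)
Stationarity (grad_x L = 0): Q x + c + A^T lambda = 0.
Primal feasibility: A x = b.

This gives the KKT block system:
  [ Q   A^T ] [ x     ]   [-c ]
  [ A    0  ] [ lambda ] = [ b ]

Solving the linear system:
  x*      = (-0.8625, -0.5832, 1.2084)
  lambda* = (-1.3025)
  f(x*)   = -2.2004

x* = (-0.8625, -0.5832, 1.2084), lambda* = (-1.3025)


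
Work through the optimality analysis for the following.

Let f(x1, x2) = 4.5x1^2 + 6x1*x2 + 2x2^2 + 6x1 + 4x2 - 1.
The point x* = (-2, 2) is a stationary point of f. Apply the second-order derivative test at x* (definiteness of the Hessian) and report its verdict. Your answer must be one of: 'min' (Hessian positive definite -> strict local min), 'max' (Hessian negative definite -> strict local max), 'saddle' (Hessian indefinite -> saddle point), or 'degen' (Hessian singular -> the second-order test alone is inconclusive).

Compute the Hessian H = grad^2 f:
  H = [[9, 6], [6, 4]]
Verify stationarity: grad f(x*) = H x* + g = (0, 0).
Eigenvalues of H: 0, 13.
H has a zero eigenvalue (singular; positive semidefinite but not definite), so H is neither positive definite, negative definite, nor indefinite. The second-order test alone is inconclusive -> degen.
(Indeed, f is constant along the null direction of H through x*, so x* is not a strict local extremum.)

degen


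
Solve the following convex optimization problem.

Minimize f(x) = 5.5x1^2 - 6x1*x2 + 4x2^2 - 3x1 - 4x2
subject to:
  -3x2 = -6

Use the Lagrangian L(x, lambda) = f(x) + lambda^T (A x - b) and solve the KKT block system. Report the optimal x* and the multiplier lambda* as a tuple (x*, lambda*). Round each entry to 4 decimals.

Form the Lagrangian:
  L(x, lambda) = (1/2) x^T Q x + c^T x + lambda^T (A x - b)
Stationarity (grad_x L = 0): Q x + c + A^T lambda = 0.
Primal feasibility: A x = b.

This gives the KKT block system:
  [ Q   A^T ] [ x     ]   [-c ]
  [ A    0  ] [ lambda ] = [ b ]

Solving the linear system:
  x*      = (1.3636, 2)
  lambda* = (1.2727)
  f(x*)   = -2.2273

x* = (1.3636, 2), lambda* = (1.2727)


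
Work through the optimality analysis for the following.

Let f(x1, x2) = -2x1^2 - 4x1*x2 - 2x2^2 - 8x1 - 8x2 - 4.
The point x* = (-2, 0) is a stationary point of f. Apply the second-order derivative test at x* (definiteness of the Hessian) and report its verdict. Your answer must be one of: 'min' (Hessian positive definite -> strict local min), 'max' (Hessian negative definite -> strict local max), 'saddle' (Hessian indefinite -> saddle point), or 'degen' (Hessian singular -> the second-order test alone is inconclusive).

Compute the Hessian H = grad^2 f:
  H = [[-4, -4], [-4, -4]]
Verify stationarity: grad f(x*) = H x* + g = (0, 0).
Eigenvalues of H: -8, 0.
H has a zero eigenvalue (singular; negative semidefinite but not definite), so H is neither positive definite, negative definite, nor indefinite. The second-order test alone is inconclusive -> degen.
(Indeed, f is constant along the null direction of H through x*, so x* is not a strict local extremum.)

degen


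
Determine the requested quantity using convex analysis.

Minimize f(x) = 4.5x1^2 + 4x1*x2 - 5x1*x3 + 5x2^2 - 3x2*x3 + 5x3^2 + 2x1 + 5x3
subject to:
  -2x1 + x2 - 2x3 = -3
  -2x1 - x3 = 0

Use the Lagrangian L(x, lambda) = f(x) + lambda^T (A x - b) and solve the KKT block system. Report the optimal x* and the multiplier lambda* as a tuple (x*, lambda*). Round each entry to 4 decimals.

Form the Lagrangian:
  L(x, lambda) = (1/2) x^T Q x + c^T x + lambda^T (A x - b)
Stationarity (grad_x L = 0): Q x + c + A^T lambda = 0.
Primal feasibility: A x = b.

This gives the KKT block system:
  [ Q   A^T ] [ x     ]   [-c ]
  [ A    0  ] [ lambda ] = [ b ]

Solving the linear system:
  x*      = (-0.3188, -2.3623, 0.6377)
  lambda* = (26.8116, -33.5652)
  f(x*)   = 41.4928

x* = (-0.3188, -2.3623, 0.6377), lambda* = (26.8116, -33.5652)


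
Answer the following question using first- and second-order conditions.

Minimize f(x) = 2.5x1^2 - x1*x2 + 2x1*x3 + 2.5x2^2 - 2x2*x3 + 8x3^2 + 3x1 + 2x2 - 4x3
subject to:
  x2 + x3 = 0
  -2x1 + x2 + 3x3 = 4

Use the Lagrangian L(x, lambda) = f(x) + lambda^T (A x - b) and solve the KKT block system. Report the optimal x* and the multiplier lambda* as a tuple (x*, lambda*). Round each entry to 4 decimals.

Form the Lagrangian:
  L(x, lambda) = (1/2) x^T Q x + c^T x + lambda^T (A x - b)
Stationarity (grad_x L = 0): Q x + c + A^T lambda = 0.
Primal feasibility: A x = b.

This gives the KKT block system:
  [ Q   A^T ] [ x     ]   [-c ]
  [ A    0  ] [ lambda ] = [ b ]

Solving the linear system:
  x*      = (-1.4722, -0.5278, 0.5278)
  lambda* = (1.6111, -1.3889)
  f(x*)   = -1.0139

x* = (-1.4722, -0.5278, 0.5278), lambda* = (1.6111, -1.3889)


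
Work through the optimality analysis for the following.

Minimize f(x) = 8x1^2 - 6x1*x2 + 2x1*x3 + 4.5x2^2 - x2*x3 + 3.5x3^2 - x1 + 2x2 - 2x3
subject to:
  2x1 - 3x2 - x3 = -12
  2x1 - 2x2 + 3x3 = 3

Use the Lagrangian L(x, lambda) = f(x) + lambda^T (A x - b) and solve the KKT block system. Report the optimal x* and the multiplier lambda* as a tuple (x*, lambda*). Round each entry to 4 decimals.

Form the Lagrangian:
  L(x, lambda) = (1/2) x^T Q x + c^T x + lambda^T (A x - b)
Stationarity (grad_x L = 0): Q x + c + A^T lambda = 0.
Primal feasibility: A x = b.

This gives the KKT block system:
  [ Q   A^T ] [ x     ]   [-c ]
  [ A    0  ] [ lambda ] = [ b ]

Solving the linear system:
  x*      = (-0.2542, 2.8151, 3.0462)
  lambda* = (9.9496, -2.0168)
  f(x*)   = 62.6187

x* = (-0.2542, 2.8151, 3.0462), lambda* = (9.9496, -2.0168)


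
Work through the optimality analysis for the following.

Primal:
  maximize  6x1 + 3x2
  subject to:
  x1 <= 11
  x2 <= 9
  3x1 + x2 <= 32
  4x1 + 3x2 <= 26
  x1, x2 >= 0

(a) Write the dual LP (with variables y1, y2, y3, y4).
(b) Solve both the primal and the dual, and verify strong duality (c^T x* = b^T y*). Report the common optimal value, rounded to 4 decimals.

The standard primal-dual pair for 'max c^T x s.t. A x <= b, x >= 0' is:
  Dual:  min b^T y  s.t.  A^T y >= c,  y >= 0.

So the dual LP is:
  minimize  11y1 + 9y2 + 32y3 + 26y4
  subject to:
    y1 + 3y3 + 4y4 >= 6
    y2 + y3 + 3y4 >= 3
    y1, y2, y3, y4 >= 0

Solving the primal: x* = (6.5, 0).
  primal value c^T x* = 39.
Solving the dual: y* = (0, 0, 0, 1.5).
  dual value b^T y* = 39.
Strong duality: c^T x* = b^T y*. Confirmed.

39


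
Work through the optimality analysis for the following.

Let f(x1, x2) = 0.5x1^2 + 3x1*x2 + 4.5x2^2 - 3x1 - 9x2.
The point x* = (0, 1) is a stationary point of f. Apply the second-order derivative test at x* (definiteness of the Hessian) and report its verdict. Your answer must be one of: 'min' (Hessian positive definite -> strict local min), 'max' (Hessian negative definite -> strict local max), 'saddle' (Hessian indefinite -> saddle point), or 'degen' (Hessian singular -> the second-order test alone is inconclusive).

Compute the Hessian H = grad^2 f:
  H = [[1, 3], [3, 9]]
Verify stationarity: grad f(x*) = H x* + g = (0, 0).
Eigenvalues of H: 0, 10.
H has a zero eigenvalue (singular; positive semidefinite but not definite), so H is neither positive definite, negative definite, nor indefinite. The second-order test alone is inconclusive -> degen.
(Indeed, f is constant along the null direction of H through x*, so x* is not a strict local extremum.)

degen


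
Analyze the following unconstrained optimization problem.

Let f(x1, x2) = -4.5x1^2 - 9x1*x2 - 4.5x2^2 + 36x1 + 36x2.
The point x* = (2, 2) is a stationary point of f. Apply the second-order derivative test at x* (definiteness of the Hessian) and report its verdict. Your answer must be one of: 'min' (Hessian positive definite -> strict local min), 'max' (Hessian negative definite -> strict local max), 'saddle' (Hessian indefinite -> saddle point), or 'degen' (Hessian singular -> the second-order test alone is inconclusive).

Compute the Hessian H = grad^2 f:
  H = [[-9, -9], [-9, -9]]
Verify stationarity: grad f(x*) = H x* + g = (0, 0).
Eigenvalues of H: -18, 0.
H has a zero eigenvalue (singular; negative semidefinite but not definite), so H is neither positive definite, negative definite, nor indefinite. The second-order test alone is inconclusive -> degen.
(Indeed, f is constant along the null direction of H through x*, so x* is not a strict local extremum.)

degen


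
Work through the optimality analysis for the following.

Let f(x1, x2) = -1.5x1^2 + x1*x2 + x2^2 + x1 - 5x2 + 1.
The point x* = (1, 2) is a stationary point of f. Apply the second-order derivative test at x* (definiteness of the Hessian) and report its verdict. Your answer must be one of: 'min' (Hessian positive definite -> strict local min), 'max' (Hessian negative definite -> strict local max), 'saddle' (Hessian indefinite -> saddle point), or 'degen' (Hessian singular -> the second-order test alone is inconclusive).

Compute the Hessian H = grad^2 f:
  H = [[-3, 1], [1, 2]]
Verify stationarity: grad f(x*) = H x* + g = (0, 0).
Eigenvalues of H: -3.1926, 2.1926.
Eigenvalues have mixed signs, so H is indefinite -> x* is a saddle point.

saddle


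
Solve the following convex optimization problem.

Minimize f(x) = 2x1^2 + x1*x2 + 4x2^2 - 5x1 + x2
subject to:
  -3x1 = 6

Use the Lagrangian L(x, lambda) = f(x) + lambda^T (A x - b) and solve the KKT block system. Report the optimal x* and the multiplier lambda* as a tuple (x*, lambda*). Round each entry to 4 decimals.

Form the Lagrangian:
  L(x, lambda) = (1/2) x^T Q x + c^T x + lambda^T (A x - b)
Stationarity (grad_x L = 0): Q x + c + A^T lambda = 0.
Primal feasibility: A x = b.

This gives the KKT block system:
  [ Q   A^T ] [ x     ]   [-c ]
  [ A    0  ] [ lambda ] = [ b ]

Solving the linear system:
  x*      = (-2, 0.125)
  lambda* = (-4.2917)
  f(x*)   = 17.9375

x* = (-2, 0.125), lambda* = (-4.2917)


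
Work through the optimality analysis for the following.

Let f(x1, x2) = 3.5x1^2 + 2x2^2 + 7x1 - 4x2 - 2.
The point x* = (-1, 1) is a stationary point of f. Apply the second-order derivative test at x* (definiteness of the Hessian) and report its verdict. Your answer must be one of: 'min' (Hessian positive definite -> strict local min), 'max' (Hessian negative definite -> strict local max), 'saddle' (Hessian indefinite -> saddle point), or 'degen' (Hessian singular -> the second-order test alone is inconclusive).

Compute the Hessian H = grad^2 f:
  H = [[7, 0], [0, 4]]
Verify stationarity: grad f(x*) = H x* + g = (0, 0).
Eigenvalues of H: 4, 7.
Both eigenvalues > 0, so H is positive definite -> x* is a strict local min.

min


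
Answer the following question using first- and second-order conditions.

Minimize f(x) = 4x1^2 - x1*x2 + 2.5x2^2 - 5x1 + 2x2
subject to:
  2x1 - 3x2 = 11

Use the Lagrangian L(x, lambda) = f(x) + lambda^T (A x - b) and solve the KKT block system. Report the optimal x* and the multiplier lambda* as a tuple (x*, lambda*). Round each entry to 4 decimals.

Form the Lagrangian:
  L(x, lambda) = (1/2) x^T Q x + c^T x + lambda^T (A x - b)
Stationarity (grad_x L = 0): Q x + c + A^T lambda = 0.
Primal feasibility: A x = b.

This gives the KKT block system:
  [ Q   A^T ] [ x     ]   [-c ]
  [ A    0  ] [ lambda ] = [ b ]

Solving the linear system:
  x*      = (1.375, -2.75)
  lambda* = (-4.375)
  f(x*)   = 17.875

x* = (1.375, -2.75), lambda* = (-4.375)


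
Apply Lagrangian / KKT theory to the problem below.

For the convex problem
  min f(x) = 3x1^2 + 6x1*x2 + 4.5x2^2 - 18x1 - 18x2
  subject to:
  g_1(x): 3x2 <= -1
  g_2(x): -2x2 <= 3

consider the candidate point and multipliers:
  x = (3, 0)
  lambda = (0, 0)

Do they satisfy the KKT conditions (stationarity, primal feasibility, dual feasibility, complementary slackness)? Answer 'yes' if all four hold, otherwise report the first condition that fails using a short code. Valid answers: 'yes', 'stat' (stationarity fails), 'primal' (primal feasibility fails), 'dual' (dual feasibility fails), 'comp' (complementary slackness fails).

Gradient of f: grad f(x) = Q x + c = (0, 0)
Constraint values g_i(x) = a_i^T x - b_i:
  g_1((3, 0)) = 1
  g_2((3, 0)) = -3
Stationarity residual: grad f(x) + sum_i lambda_i a_i = (0, 0)
  -> stationarity OK
Primal feasibility (all g_i <= 0): FAILS
Dual feasibility (all lambda_i >= 0): OK
Complementary slackness (lambda_i * g_i(x) = 0 for all i): OK

Verdict: the first failing condition is primal_feasibility -> primal.

primal


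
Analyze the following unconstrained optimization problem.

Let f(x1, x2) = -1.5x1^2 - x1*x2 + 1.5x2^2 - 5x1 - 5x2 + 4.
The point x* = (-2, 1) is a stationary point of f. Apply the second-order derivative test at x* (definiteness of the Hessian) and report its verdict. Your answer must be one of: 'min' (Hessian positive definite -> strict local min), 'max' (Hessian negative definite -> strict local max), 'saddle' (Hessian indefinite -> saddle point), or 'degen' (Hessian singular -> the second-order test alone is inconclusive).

Compute the Hessian H = grad^2 f:
  H = [[-3, -1], [-1, 3]]
Verify stationarity: grad f(x*) = H x* + g = (0, 0).
Eigenvalues of H: -3.1623, 3.1623.
Eigenvalues have mixed signs, so H is indefinite -> x* is a saddle point.

saddle


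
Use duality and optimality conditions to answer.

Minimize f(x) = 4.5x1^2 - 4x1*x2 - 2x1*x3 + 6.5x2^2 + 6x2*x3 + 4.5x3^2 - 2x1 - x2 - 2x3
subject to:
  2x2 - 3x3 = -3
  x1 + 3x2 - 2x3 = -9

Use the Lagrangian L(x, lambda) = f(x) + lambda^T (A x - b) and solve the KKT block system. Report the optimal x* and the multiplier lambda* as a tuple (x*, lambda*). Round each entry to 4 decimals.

Form the Lagrangian:
  L(x, lambda) = (1/2) x^T Q x + c^T x + lambda^T (A x - b)
Stationarity (grad_x L = 0): Q x + c + A^T lambda = 0.
Primal feasibility: A x = b.

This gives the KKT block system:
  [ Q   A^T ] [ x     ]   [-c ]
  [ A    0  ] [ lambda ] = [ b ]

Solving the linear system:
  x*      = (-3.0984, -2.341, -0.5607)
  lambda* = (-17.8984, 19.4)
  f(x*)   = 65.282

x* = (-3.0984, -2.341, -0.5607), lambda* = (-17.8984, 19.4)


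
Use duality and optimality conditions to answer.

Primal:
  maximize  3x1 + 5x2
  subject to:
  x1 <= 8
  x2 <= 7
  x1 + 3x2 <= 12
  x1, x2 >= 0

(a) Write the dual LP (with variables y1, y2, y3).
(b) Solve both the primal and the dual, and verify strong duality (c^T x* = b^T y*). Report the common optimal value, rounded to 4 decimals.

The standard primal-dual pair for 'max c^T x s.t. A x <= b, x >= 0' is:
  Dual:  min b^T y  s.t.  A^T y >= c,  y >= 0.

So the dual LP is:
  minimize  8y1 + 7y2 + 12y3
  subject to:
    y1 + y3 >= 3
    y2 + 3y3 >= 5
    y1, y2, y3 >= 0

Solving the primal: x* = (8, 1.3333).
  primal value c^T x* = 30.6667.
Solving the dual: y* = (1.3333, 0, 1.6667).
  dual value b^T y* = 30.6667.
Strong duality: c^T x* = b^T y*. Confirmed.

30.6667


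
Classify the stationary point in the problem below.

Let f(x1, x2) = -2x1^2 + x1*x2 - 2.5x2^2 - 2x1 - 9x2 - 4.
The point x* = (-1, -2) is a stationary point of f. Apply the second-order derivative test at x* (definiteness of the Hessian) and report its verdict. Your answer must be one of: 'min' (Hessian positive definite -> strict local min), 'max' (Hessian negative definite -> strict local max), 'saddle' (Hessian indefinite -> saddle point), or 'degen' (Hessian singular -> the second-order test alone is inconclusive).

Compute the Hessian H = grad^2 f:
  H = [[-4, 1], [1, -5]]
Verify stationarity: grad f(x*) = H x* + g = (0, 0).
Eigenvalues of H: -5.618, -3.382.
Both eigenvalues < 0, so H is negative definite -> x* is a strict local max.

max


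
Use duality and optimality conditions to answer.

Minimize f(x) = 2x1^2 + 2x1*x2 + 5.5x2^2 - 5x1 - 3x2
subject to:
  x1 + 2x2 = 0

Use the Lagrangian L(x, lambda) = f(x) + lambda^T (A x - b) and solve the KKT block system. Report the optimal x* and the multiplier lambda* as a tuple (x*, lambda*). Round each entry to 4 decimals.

Form the Lagrangian:
  L(x, lambda) = (1/2) x^T Q x + c^T x + lambda^T (A x - b)
Stationarity (grad_x L = 0): Q x + c + A^T lambda = 0.
Primal feasibility: A x = b.

This gives the KKT block system:
  [ Q   A^T ] [ x     ]   [-c ]
  [ A    0  ] [ lambda ] = [ b ]

Solving the linear system:
  x*      = (0.7368, -0.3684)
  lambda* = (2.7895)
  f(x*)   = -1.2895

x* = (0.7368, -0.3684), lambda* = (2.7895)


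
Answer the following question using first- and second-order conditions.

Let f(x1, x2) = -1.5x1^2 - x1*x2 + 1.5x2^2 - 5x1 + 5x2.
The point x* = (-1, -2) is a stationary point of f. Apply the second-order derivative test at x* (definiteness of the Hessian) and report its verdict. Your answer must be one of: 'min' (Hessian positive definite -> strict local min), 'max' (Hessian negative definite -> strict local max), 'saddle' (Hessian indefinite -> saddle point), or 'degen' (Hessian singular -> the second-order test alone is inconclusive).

Compute the Hessian H = grad^2 f:
  H = [[-3, -1], [-1, 3]]
Verify stationarity: grad f(x*) = H x* + g = (0, 0).
Eigenvalues of H: -3.1623, 3.1623.
Eigenvalues have mixed signs, so H is indefinite -> x* is a saddle point.

saddle


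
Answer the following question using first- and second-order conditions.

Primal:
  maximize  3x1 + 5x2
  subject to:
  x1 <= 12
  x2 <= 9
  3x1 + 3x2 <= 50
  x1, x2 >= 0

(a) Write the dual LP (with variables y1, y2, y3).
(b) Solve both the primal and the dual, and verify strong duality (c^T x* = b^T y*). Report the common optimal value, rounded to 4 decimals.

The standard primal-dual pair for 'max c^T x s.t. A x <= b, x >= 0' is:
  Dual:  min b^T y  s.t.  A^T y >= c,  y >= 0.

So the dual LP is:
  minimize  12y1 + 9y2 + 50y3
  subject to:
    y1 + 3y3 >= 3
    y2 + 3y3 >= 5
    y1, y2, y3 >= 0

Solving the primal: x* = (7.6667, 9).
  primal value c^T x* = 68.
Solving the dual: y* = (0, 2, 1).
  dual value b^T y* = 68.
Strong duality: c^T x* = b^T y*. Confirmed.

68


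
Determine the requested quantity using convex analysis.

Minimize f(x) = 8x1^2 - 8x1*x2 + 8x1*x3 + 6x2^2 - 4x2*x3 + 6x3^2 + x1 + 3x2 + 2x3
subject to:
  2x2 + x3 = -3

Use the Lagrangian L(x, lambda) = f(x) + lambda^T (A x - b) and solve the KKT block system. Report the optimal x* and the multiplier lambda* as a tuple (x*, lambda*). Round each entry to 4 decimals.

Form the Lagrangian:
  L(x, lambda) = (1/2) x^T Q x + c^T x + lambda^T (A x - b)
Stationarity (grad_x L = 0): Q x + c + A^T lambda = 0.
Primal feasibility: A x = b.

This gives the KKT block system:
  [ Q   A^T ] [ x     ]   [-c ]
  [ A    0  ] [ lambda ] = [ b ]

Solving the linear system:
  x*      = (-0.3812, -1.2125, -0.575)
  lambda* = (3.1)
  f(x*)   = 2.0656

x* = (-0.3812, -1.2125, -0.575), lambda* = (3.1)


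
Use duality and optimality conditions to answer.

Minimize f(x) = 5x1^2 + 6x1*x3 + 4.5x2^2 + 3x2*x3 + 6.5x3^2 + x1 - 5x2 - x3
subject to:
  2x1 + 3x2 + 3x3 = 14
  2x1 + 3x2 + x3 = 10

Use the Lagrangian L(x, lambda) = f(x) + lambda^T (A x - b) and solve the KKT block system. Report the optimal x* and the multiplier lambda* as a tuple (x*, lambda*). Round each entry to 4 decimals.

Form the Lagrangian:
  L(x, lambda) = (1/2) x^T Q x + c^T x + lambda^T (A x - b)
Stationarity (grad_x L = 0): Q x + c + A^T lambda = 0.
Primal feasibility: A x = b.

This gives the KKT block system:
  [ Q   A^T ] [ x     ]   [-c ]
  [ A    0  ] [ lambda ] = [ b ]

Solving the linear system:
  x*      = (0.2619, 2.4921, 2)
  lambda* = (-13.119, 5.3095)
  f(x*)   = 58.1865

x* = (0.2619, 2.4921, 2), lambda* = (-13.119, 5.3095)


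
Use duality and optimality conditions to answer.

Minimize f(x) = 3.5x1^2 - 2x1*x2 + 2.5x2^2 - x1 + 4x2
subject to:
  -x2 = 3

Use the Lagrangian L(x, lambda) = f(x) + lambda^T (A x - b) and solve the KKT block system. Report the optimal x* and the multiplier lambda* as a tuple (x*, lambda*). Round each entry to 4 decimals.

Form the Lagrangian:
  L(x, lambda) = (1/2) x^T Q x + c^T x + lambda^T (A x - b)
Stationarity (grad_x L = 0): Q x + c + A^T lambda = 0.
Primal feasibility: A x = b.

This gives the KKT block system:
  [ Q   A^T ] [ x     ]   [-c ]
  [ A    0  ] [ lambda ] = [ b ]

Solving the linear system:
  x*      = (-0.7143, -3)
  lambda* = (-9.5714)
  f(x*)   = 8.7143

x* = (-0.7143, -3), lambda* = (-9.5714)


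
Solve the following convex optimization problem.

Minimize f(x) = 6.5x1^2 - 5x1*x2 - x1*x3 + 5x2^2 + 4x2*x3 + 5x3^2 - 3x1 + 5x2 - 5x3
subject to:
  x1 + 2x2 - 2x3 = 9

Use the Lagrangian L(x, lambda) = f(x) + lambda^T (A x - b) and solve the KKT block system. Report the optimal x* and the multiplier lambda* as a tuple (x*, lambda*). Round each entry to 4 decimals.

Form the Lagrangian:
  L(x, lambda) = (1/2) x^T Q x + c^T x + lambda^T (A x - b)
Stationarity (grad_x L = 0): Q x + c + A^T lambda = 0.
Primal feasibility: A x = b.

This gives the KKT block system:
  [ Q   A^T ] [ x     ]   [-c ]
  [ A    0  ] [ lambda ] = [ b ]

Solving the linear system:
  x*      = (1.4691, 2.1975, -1.5679)
  lambda* = (-6.679)
  f(x*)   = 37.2654

x* = (1.4691, 2.1975, -1.5679), lambda* = (-6.679)


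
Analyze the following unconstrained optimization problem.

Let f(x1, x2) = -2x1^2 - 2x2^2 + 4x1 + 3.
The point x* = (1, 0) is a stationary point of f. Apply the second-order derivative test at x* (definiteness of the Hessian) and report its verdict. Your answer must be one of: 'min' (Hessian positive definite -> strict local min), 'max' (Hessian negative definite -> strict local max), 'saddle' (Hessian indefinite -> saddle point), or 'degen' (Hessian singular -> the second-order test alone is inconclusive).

Compute the Hessian H = grad^2 f:
  H = [[-4, 0], [0, -4]]
Verify stationarity: grad f(x*) = H x* + g = (0, 0).
Eigenvalues of H: -4, -4.
Both eigenvalues < 0, so H is negative definite -> x* is a strict local max.

max


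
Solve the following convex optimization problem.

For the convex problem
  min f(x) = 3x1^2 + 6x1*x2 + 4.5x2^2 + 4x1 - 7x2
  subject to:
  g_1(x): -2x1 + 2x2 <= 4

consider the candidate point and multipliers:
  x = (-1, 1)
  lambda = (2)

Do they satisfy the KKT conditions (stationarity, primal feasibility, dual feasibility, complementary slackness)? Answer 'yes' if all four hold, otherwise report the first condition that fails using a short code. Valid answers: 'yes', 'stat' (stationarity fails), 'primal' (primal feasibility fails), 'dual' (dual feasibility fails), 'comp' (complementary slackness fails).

Gradient of f: grad f(x) = Q x + c = (4, -4)
Constraint values g_i(x) = a_i^T x - b_i:
  g_1((-1, 1)) = 0
Stationarity residual: grad f(x) + sum_i lambda_i a_i = (0, 0)
  -> stationarity OK
Primal feasibility (all g_i <= 0): OK
Dual feasibility (all lambda_i >= 0): OK
Complementary slackness (lambda_i * g_i(x) = 0 for all i): OK

Verdict: yes, KKT holds.

yes


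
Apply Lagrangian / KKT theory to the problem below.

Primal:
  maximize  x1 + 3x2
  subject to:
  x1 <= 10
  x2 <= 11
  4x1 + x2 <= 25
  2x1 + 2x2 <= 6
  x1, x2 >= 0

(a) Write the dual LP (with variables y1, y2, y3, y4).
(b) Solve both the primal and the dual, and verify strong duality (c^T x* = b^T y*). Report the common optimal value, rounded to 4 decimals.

The standard primal-dual pair for 'max c^T x s.t. A x <= b, x >= 0' is:
  Dual:  min b^T y  s.t.  A^T y >= c,  y >= 0.

So the dual LP is:
  minimize  10y1 + 11y2 + 25y3 + 6y4
  subject to:
    y1 + 4y3 + 2y4 >= 1
    y2 + y3 + 2y4 >= 3
    y1, y2, y3, y4 >= 0

Solving the primal: x* = (0, 3).
  primal value c^T x* = 9.
Solving the dual: y* = (0, 0, 0, 1.5).
  dual value b^T y* = 9.
Strong duality: c^T x* = b^T y*. Confirmed.

9


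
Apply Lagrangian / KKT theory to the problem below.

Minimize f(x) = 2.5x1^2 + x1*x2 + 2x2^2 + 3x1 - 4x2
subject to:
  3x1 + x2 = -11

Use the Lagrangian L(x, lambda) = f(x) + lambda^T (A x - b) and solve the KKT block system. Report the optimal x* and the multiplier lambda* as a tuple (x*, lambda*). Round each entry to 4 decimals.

Form the Lagrangian:
  L(x, lambda) = (1/2) x^T Q x + c^T x + lambda^T (A x - b)
Stationarity (grad_x L = 0): Q x + c + A^T lambda = 0.
Primal feasibility: A x = b.

This gives the KKT block system:
  [ Q   A^T ] [ x     ]   [-c ]
  [ A    0  ] [ lambda ] = [ b ]

Solving the linear system:
  x*      = (-3.8857, 0.6571)
  lambda* = (5.2571)
  f(x*)   = 21.7714

x* = (-3.8857, 0.6571), lambda* = (5.2571)


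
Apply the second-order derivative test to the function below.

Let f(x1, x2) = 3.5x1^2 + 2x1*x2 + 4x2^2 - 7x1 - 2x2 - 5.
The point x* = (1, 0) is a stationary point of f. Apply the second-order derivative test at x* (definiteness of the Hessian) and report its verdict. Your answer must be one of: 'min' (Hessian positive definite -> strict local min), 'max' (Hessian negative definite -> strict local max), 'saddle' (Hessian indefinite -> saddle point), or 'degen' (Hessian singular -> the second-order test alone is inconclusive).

Compute the Hessian H = grad^2 f:
  H = [[7, 2], [2, 8]]
Verify stationarity: grad f(x*) = H x* + g = (0, 0).
Eigenvalues of H: 5.4384, 9.5616.
Both eigenvalues > 0, so H is positive definite -> x* is a strict local min.

min


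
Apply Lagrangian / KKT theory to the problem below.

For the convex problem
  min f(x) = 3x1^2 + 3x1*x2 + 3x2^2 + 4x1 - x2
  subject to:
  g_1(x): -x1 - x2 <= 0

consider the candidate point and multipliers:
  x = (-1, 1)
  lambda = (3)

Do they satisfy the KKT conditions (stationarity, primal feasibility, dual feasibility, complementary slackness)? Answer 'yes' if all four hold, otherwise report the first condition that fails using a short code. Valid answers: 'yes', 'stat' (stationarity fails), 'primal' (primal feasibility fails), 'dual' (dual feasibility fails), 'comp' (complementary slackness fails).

Gradient of f: grad f(x) = Q x + c = (1, 2)
Constraint values g_i(x) = a_i^T x - b_i:
  g_1((-1, 1)) = 0
Stationarity residual: grad f(x) + sum_i lambda_i a_i = (-2, -1)
  -> stationarity FAILS
Primal feasibility (all g_i <= 0): OK
Dual feasibility (all lambda_i >= 0): OK
Complementary slackness (lambda_i * g_i(x) = 0 for all i): OK

Verdict: the first failing condition is stationarity -> stat.

stat


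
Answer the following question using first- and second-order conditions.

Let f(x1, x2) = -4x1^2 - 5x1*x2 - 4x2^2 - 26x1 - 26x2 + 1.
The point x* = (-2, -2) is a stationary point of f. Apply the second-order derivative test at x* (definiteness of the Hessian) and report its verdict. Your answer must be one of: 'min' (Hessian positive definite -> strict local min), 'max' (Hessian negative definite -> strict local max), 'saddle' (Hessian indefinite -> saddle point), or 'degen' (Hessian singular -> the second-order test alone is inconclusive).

Compute the Hessian H = grad^2 f:
  H = [[-8, -5], [-5, -8]]
Verify stationarity: grad f(x*) = H x* + g = (0, 0).
Eigenvalues of H: -13, -3.
Both eigenvalues < 0, so H is negative definite -> x* is a strict local max.

max


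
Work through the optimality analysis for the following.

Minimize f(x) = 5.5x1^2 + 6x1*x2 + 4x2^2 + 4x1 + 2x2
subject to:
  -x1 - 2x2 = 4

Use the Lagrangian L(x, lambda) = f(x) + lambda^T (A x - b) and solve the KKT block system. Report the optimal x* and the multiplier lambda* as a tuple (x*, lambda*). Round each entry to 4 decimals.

Form the Lagrangian:
  L(x, lambda) = (1/2) x^T Q x + c^T x + lambda^T (A x - b)
Stationarity (grad_x L = 0): Q x + c + A^T lambda = 0.
Primal feasibility: A x = b.

This gives the KKT block system:
  [ Q   A^T ] [ x     ]   [-c ]
  [ A    0  ] [ lambda ] = [ b ]

Solving the linear system:
  x*      = (0.1429, -2.0714)
  lambda* = (-6.8571)
  f(x*)   = 11.9286

x* = (0.1429, -2.0714), lambda* = (-6.8571)


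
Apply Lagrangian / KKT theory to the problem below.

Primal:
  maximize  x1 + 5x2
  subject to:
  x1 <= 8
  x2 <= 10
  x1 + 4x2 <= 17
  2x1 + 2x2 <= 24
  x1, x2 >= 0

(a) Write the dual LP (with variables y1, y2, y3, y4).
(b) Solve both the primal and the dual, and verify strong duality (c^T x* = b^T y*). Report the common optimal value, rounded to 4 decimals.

The standard primal-dual pair for 'max c^T x s.t. A x <= b, x >= 0' is:
  Dual:  min b^T y  s.t.  A^T y >= c,  y >= 0.

So the dual LP is:
  minimize  8y1 + 10y2 + 17y3 + 24y4
  subject to:
    y1 + y3 + 2y4 >= 1
    y2 + 4y3 + 2y4 >= 5
    y1, y2, y3, y4 >= 0

Solving the primal: x* = (0, 4.25).
  primal value c^T x* = 21.25.
Solving the dual: y* = (0, 0, 1.25, 0).
  dual value b^T y* = 21.25.
Strong duality: c^T x* = b^T y*. Confirmed.

21.25


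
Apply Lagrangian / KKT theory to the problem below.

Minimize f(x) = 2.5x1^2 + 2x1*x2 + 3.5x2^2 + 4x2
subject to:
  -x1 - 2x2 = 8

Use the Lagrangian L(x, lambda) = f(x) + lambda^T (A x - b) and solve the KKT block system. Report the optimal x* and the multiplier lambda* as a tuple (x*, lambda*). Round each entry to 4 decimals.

Form the Lagrangian:
  L(x, lambda) = (1/2) x^T Q x + c^T x + lambda^T (A x - b)
Stationarity (grad_x L = 0): Q x + c + A^T lambda = 0.
Primal feasibility: A x = b.

This gives the KKT block system:
  [ Q   A^T ] [ x     ]   [-c ]
  [ A    0  ] [ lambda ] = [ b ]

Solving the linear system:
  x*      = (-0.8421, -3.5789)
  lambda* = (-11.3684)
  f(x*)   = 38.3158

x* = (-0.8421, -3.5789), lambda* = (-11.3684)
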